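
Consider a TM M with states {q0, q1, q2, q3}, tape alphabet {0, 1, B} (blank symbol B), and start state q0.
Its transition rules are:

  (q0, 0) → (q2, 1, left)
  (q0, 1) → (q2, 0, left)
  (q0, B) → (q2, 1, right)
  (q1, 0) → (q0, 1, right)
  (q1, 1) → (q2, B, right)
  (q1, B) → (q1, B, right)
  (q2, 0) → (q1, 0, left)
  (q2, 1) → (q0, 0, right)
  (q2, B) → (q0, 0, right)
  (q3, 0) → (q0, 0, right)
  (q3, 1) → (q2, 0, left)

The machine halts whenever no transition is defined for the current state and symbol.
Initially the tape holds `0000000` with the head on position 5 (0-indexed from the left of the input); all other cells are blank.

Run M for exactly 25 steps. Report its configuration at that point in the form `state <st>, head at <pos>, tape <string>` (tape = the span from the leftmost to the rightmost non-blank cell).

q0 | B00000[0]0   read 0 → write 1, move left, go to q2
q2 | B0000[0]10   read 0 → write 0, move left, go to q1
q1 | B000[0]010   read 0 → write 1, move right, go to q0
q0 | B0001[0]10   read 0 → write 1, move left, go to q2
q2 | B000[1]110   read 1 → write 0, move right, go to q0
q0 | B0000[1]10   read 1 → write 0, move left, go to q2
q2 | B000[0]010   read 0 → write 0, move left, go to q1
q1 | B00[0]0010   read 0 → write 1, move right, go to q0
q0 | B001[0]010   read 0 → write 1, move left, go to q2
q2 | B00[1]1010   read 1 → write 0, move right, go to q0
q0 | B000[1]010   read 1 → write 0, move left, go to q2
q2 | B00[0]0010   read 0 → write 0, move left, go to q1
q1 | B0[0]00010   read 0 → write 1, move right, go to q0
q0 | B01[0]0010   read 0 → write 1, move left, go to q2
q2 | B0[1]10010   read 1 → write 0, move right, go to q0
q0 | B00[1]0010   read 1 → write 0, move left, go to q2
q2 | B0[0]00010   read 0 → write 0, move left, go to q1
q1 | B[0]000010   read 0 → write 1, move right, go to q0
q0 | B1[0]00010   read 0 → write 1, move left, go to q2
q2 | B[1]100010   read 1 → write 0, move right, go to q0
q0 | B0[1]00010   read 1 → write 0, move left, go to q2
q2 | B[0]000010   read 0 → write 0, move left, go to q1
q1 | [B]0000010   read B → write B, move right, go to q1
q1 | B[0]000010   read 0 → write 1, move right, go to q0
q0 | B1[0]00010   read 0 → write 1, move left, go to q2
q2 | B[1]100010
After 25 steps: state q2, head at 0, tape 1100010.

state q2, head at 0, tape 1100010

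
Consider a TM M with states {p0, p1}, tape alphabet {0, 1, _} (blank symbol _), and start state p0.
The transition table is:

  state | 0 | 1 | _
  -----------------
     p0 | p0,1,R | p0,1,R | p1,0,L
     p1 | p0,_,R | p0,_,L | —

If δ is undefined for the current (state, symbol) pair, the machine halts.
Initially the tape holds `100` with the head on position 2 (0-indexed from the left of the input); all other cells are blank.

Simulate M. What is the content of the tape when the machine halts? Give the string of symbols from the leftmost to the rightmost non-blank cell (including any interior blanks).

0_000

state=p0 head=2 tape=__10[0]_   (p0,0)→(p0,1,R)
state=p0 head=3 tape=__101[_]   (p0,_)→(p1,0,L)
state=p1 head=2 tape=__10[1]0   (p1,1)→(p0,_,L)
state=p0 head=1 tape=__1[0]_0   (p0,0)→(p0,1,R)
state=p0 head=2 tape=__11[_]0   (p0,_)→(p1,0,L)
state=p1 head=1 tape=__1[1]00   (p1,1)→(p0,_,L)
state=p0 head=0 tape=__[1]_00   (p0,1)→(p0,1,R)
state=p0 head=1 tape=__1[_]00   (p0,_)→(p1,0,L)
state=p1 head=0 tape=__[1]000   (p1,1)→(p0,_,L)
state=p0 head=-1 tape=_[_]_000   (p0,_)→(p1,0,L)
state=p1 head=-2 tape=[_]0_000
The non-blank tape span at halt is 0_000.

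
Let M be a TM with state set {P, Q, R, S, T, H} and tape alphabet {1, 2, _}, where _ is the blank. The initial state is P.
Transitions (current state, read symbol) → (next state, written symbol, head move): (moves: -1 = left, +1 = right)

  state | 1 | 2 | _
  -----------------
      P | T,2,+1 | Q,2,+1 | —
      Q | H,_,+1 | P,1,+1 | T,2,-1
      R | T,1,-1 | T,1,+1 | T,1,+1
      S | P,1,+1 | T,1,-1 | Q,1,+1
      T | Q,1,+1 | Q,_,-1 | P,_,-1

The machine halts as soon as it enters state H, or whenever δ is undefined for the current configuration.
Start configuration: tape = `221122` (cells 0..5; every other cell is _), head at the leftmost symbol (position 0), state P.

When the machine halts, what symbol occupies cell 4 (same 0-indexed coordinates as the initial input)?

P | [2]21122_   read 2 → write 2, move +1, go to Q
Q | 2[2]1122_   read 2 → write 1, move +1, go to P
P | 21[1]122_   read 1 → write 2, move +1, go to T
T | 212[1]22_   read 1 → write 1, move +1, go to Q
Q | 2121[2]2_   read 2 → write 1, move +1, go to P
P | 21211[2]_   read 2 → write 2, move +1, go to Q
Q | 212112[_]   read _ → write 2, move -1, go to T
T | 21211[2]2   read 2 → write _, move -1, go to Q
Q | 2121[1]_2   read 1 → write _, move +1, go to H
H | 2121_[_]2
Cell 4 holds _ when M halts.

_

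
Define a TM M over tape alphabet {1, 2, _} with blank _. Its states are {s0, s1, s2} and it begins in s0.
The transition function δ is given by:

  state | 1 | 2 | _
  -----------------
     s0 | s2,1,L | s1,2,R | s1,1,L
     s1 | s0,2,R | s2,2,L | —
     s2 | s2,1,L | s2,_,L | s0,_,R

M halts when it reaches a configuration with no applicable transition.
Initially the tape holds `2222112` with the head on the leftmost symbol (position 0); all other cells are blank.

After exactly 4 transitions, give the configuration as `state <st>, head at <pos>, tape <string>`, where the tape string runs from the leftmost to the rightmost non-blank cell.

state s0, head at 0, tape 222112

state=s0 head=0 tape=_[2]222112   (s0,2)→(s1,2,R)
state=s1 head=1 tape=_2[2]22112   (s1,2)→(s2,2,L)
state=s2 head=0 tape=_[2]222112   (s2,2)→(s2,_,L)
state=s2 head=-1 tape=[_]_222112   (s2,_)→(s0,_,R)
state=s0 head=0 tape=_[_]222112
After 4 steps: state s0, head at 0, tape 222112.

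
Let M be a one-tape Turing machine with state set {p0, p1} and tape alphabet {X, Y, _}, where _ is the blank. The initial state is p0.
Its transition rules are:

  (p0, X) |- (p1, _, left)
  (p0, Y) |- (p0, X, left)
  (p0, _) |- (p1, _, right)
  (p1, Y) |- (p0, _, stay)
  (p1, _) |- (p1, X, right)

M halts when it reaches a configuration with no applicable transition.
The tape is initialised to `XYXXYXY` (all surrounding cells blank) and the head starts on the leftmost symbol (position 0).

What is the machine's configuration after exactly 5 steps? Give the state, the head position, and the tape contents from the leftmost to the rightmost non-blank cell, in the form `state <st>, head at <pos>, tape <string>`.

state p1, head at 2, tape XX_XXYXY

state=p0 head=0 tape=_[X]YXXYXY   (p0,X)→(p1,_,left)
state=p1 head=-1 tape=[_]_YXXYXY   (p1,_)→(p1,X,right)
state=p1 head=0 tape=X[_]YXXYXY   (p1,_)→(p1,X,right)
state=p1 head=1 tape=XX[Y]XXYXY   (p1,Y)→(p0,_,stay)
state=p0 head=1 tape=XX[_]XXYXY   (p0,_)→(p1,_,right)
state=p1 head=2 tape=XX_[X]XYXY
After 5 steps: state p1, head at 2, tape XX_XXYXY.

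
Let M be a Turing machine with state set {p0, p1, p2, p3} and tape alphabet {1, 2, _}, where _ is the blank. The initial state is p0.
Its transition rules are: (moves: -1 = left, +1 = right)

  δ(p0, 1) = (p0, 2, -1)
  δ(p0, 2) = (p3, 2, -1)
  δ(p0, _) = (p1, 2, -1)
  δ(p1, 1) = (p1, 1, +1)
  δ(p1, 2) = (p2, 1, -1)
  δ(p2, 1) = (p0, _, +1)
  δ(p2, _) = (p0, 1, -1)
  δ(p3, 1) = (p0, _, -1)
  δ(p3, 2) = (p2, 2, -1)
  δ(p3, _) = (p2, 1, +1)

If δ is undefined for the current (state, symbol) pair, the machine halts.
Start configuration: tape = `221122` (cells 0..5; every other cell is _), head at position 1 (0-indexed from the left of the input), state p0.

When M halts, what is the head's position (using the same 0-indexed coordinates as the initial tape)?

-3

p0 | ___2[2]1122   read 2 → write 2, move -1, go to p3
p3 | ___[2]21122   read 2 → write 2, move -1, go to p2
p2 | __[_]221122   read _ → write 1, move -1, go to p0
p0 | _[_]1221122   read _ → write 2, move -1, go to p1
p1 | [_]21221122
At halt the head is at cell -3.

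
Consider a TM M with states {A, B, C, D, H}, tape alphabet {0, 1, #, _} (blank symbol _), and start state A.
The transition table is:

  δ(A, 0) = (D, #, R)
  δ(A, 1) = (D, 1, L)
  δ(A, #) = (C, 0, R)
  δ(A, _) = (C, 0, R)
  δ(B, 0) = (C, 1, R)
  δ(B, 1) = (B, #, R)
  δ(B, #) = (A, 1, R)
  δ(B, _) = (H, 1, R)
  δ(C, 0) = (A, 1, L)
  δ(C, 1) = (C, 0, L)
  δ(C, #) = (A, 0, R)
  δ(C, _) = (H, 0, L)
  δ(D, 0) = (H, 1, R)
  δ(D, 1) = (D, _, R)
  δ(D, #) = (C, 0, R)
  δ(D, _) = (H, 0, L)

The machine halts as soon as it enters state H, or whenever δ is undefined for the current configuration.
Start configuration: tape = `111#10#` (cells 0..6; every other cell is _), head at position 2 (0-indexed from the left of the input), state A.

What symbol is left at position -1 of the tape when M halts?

0

state=A head=2 tape=__11[1]#10#   (A,1)→(D,1,L)
state=D head=1 tape=__1[1]1#10#   (D,1)→(D,_,R)
state=D head=2 tape=__1_[1]#10#   (D,1)→(D,_,R)
state=D head=3 tape=__1__[#]10#   (D,#)→(C,0,R)
state=C head=4 tape=__1__0[1]0#   (C,1)→(C,0,L)
state=C head=3 tape=__1__[0]00#   (C,0)→(A,1,L)
state=A head=2 tape=__1_[_]100#   (A,_)→(C,0,R)
state=C head=3 tape=__1_0[1]00#   (C,1)→(C,0,L)
state=C head=2 tape=__1_[0]000#   (C,0)→(A,1,L)
state=A head=1 tape=__1[_]1000#   (A,_)→(C,0,R)
state=C head=2 tape=__10[1]000#   (C,1)→(C,0,L)
state=C head=1 tape=__1[0]0000#   (C,0)→(A,1,L)
state=A head=0 tape=__[1]10000#   (A,1)→(D,1,L)
state=D head=-1 tape=_[_]110000#   (D,_)→(H,0,L)
state=H head=-2 tape=[_]0110000#
Cell -1 holds 0 when M halts.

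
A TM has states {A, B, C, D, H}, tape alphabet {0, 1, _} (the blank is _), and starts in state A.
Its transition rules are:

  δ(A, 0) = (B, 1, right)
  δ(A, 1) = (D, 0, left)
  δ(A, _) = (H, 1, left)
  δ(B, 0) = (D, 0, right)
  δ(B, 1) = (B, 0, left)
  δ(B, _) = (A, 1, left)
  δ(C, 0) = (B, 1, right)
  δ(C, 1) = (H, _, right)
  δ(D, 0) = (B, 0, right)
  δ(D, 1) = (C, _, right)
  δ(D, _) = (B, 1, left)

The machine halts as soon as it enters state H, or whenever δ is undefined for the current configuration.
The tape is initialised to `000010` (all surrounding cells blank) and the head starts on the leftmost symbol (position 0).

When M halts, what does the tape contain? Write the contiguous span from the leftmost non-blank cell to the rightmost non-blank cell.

1000000

A | [0]00010___   read 0 → write 1, move right, go to B
B | 1[0]0010___   read 0 → write 0, move right, go to D
D | 10[0]010___   read 0 → write 0, move right, go to B
B | 100[0]10___   read 0 → write 0, move right, go to D
D | 1000[1]0___   read 1 → write _, move right, go to C
C | 1000_[0]___   read 0 → write 1, move right, go to B
B | 1000_1[_]__   read _ → write 1, move left, go to A
A | 1000_[1]1__   read 1 → write 0, move left, go to D
D | 1000[_]01__   read _ → write 1, move left, go to B
B | 100[0]101__   read 0 → write 0, move right, go to D
D | 1000[1]01__   read 1 → write _, move right, go to C
C | 1000_[0]1__   read 0 → write 1, move right, go to B
B | 1000_1[1]__   read 1 → write 0, move left, go to B
B | 1000_[1]0__   read 1 → write 0, move left, go to B
B | 1000[_]00__   read _ → write 1, move left, go to A
A | 100[0]100__   read 0 → write 1, move right, go to B
B | 1001[1]00__   read 1 → write 0, move left, go to B
B | 100[1]000__   read 1 → write 0, move left, go to B
B | 10[0]0000__   read 0 → write 0, move right, go to D
D | 100[0]000__   read 0 → write 0, move right, go to B
B | 1000[0]00__   read 0 → write 0, move right, go to D
D | 10000[0]0__   read 0 → write 0, move right, go to B
B | 100000[0]__   read 0 → write 0, move right, go to D
D | 1000000[_]_   read _ → write 1, move left, go to B
B | 100000[0]1_   read 0 → write 0, move right, go to D
D | 1000000[1]_   read 1 → write _, move right, go to C
C | 1000000_[_]
The non-blank tape span at halt is 1000000.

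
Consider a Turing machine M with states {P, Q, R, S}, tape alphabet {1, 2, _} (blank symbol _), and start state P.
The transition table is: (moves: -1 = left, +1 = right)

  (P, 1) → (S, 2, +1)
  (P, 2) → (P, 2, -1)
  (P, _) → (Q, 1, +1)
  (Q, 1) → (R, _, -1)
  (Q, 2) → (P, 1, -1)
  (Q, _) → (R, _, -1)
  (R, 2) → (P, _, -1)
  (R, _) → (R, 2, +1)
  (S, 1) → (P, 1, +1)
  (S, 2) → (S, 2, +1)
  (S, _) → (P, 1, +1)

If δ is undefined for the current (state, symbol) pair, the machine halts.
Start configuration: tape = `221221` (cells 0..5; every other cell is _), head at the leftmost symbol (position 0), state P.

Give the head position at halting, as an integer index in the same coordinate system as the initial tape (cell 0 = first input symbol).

state=P head=0 tape=_[2]21221__   (P,2)→(P,2,-1)
state=P head=-1 tape=[_]221221__   (P,_)→(Q,1,+1)
state=Q head=0 tape=1[2]21221__   (Q,2)→(P,1,-1)
state=P head=-1 tape=[1]121221__   (P,1)→(S,2,+1)
state=S head=0 tape=2[1]21221__   (S,1)→(P,1,+1)
state=P head=1 tape=21[2]1221__   (P,2)→(P,2,-1)
state=P head=0 tape=2[1]21221__   (P,1)→(S,2,+1)
state=S head=1 tape=22[2]1221__   (S,2)→(S,2,+1)
state=S head=2 tape=222[1]221__   (S,1)→(P,1,+1)
state=P head=3 tape=2221[2]21__   (P,2)→(P,2,-1)
state=P head=2 tape=222[1]221__   (P,1)→(S,2,+1)
state=S head=3 tape=2222[2]21__   (S,2)→(S,2,+1)
state=S head=4 tape=22222[2]1__   (S,2)→(S,2,+1)
state=S head=5 tape=222222[1]__   (S,1)→(P,1,+1)
state=P head=6 tape=2222221[_]_   (P,_)→(Q,1,+1)
state=Q head=7 tape=22222211[_]   (Q,_)→(R,_,-1)
state=R head=6 tape=2222221[1]_
At halt the head is at cell 6.

6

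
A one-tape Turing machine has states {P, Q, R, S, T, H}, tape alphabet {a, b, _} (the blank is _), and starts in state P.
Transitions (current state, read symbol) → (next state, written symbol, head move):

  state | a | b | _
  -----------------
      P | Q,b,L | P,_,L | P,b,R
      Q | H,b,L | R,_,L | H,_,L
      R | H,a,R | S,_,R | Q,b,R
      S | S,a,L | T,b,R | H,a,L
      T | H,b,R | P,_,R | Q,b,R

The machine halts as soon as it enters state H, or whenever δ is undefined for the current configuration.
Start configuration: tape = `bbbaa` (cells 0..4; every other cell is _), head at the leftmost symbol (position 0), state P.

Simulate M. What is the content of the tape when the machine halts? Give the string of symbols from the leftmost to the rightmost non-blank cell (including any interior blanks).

state=P head=0 tape=___[b]bbaa   (P,b)→(P,_,L)
state=P head=-1 tape=__[_]_bbaa   (P,_)→(P,b,R)
state=P head=0 tape=__b[_]bbaa   (P,_)→(P,b,R)
state=P head=1 tape=__bb[b]baa   (P,b)→(P,_,L)
state=P head=0 tape=__b[b]_baa   (P,b)→(P,_,L)
state=P head=-1 tape=__[b]__baa   (P,b)→(P,_,L)
state=P head=-2 tape=_[_]___baa   (P,_)→(P,b,R)
state=P head=-1 tape=_b[_]__baa   (P,_)→(P,b,R)
state=P head=0 tape=_bb[_]_baa   (P,_)→(P,b,R)
state=P head=1 tape=_bbb[_]baa   (P,_)→(P,b,R)
state=P head=2 tape=_bbbb[b]aa   (P,b)→(P,_,L)
state=P head=1 tape=_bbb[b]_aa   (P,b)→(P,_,L)
state=P head=0 tape=_bb[b]__aa   (P,b)→(P,_,L)
state=P head=-1 tape=_b[b]___aa   (P,b)→(P,_,L)
state=P head=-2 tape=_[b]____aa   (P,b)→(P,_,L)
state=P head=-3 tape=[_]_____aa   (P,_)→(P,b,R)
state=P head=-2 tape=b[_]____aa   (P,_)→(P,b,R)
state=P head=-1 tape=bb[_]___aa   (P,_)→(P,b,R)
state=P head=0 tape=bbb[_]__aa   (P,_)→(P,b,R)
state=P head=1 tape=bbbb[_]_aa   (P,_)→(P,b,R)
state=P head=2 tape=bbbbb[_]aa   (P,_)→(P,b,R)
state=P head=3 tape=bbbbbb[a]a   (P,a)→(Q,b,L)
state=Q head=2 tape=bbbbb[b]ba   (Q,b)→(R,_,L)
state=R head=1 tape=bbbb[b]_ba   (R,b)→(S,_,R)
state=S head=2 tape=bbbb_[_]ba   (S,_)→(H,a,L)
state=H head=1 tape=bbbb[_]aba
The non-blank tape span at halt is bbbb_aba.

bbbb_aba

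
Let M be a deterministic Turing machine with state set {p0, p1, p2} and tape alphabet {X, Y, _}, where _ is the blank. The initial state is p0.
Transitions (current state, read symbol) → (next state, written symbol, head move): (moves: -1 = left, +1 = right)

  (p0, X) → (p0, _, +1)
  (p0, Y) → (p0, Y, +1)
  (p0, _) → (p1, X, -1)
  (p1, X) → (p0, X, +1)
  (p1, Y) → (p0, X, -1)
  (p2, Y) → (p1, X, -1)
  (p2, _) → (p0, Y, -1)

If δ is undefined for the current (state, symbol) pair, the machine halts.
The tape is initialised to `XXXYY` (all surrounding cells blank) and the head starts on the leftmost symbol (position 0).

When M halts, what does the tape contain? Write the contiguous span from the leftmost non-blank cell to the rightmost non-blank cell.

Y__X

p0 | [X]XXYY__   read X → write _, move +1, go to p0
p0 | _[X]XYY__   read X → write _, move +1, go to p0
p0 | __[X]YY__   read X → write _, move +1, go to p0
p0 | ___[Y]Y__   read Y → write Y, move +1, go to p0
p0 | ___Y[Y]__   read Y → write Y, move +1, go to p0
p0 | ___YY[_]_   read _ → write X, move -1, go to p1
p1 | ___Y[Y]X_   read Y → write X, move -1, go to p0
p0 | ___[Y]XX_   read Y → write Y, move +1, go to p0
p0 | ___Y[X]X_   read X → write _, move +1, go to p0
p0 | ___Y_[X]_   read X → write _, move +1, go to p0
p0 | ___Y__[_]   read _ → write X, move -1, go to p1
p1 | ___Y_[_]X
The non-blank tape span at halt is Y__X.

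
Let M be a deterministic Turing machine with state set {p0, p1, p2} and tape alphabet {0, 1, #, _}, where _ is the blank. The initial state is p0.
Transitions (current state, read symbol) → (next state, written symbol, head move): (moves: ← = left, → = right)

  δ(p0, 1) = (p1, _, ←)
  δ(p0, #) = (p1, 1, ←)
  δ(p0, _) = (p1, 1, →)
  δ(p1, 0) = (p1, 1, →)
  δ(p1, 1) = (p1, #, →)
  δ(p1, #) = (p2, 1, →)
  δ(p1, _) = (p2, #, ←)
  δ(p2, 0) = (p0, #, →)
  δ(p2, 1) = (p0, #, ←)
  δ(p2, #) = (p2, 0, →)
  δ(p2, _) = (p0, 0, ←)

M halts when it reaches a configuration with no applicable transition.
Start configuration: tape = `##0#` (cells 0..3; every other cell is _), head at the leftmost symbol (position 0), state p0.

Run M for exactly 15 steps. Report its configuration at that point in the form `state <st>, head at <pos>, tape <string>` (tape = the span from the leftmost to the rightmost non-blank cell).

state=p0 head=0 tape=___[#]#0#   (p0,#)→(p1,1,←)
state=p1 head=-1 tape=__[_]1#0#   (p1,_)→(p2,#,←)
state=p2 head=-2 tape=_[_]#1#0#   (p2,_)→(p0,0,←)
state=p0 head=-3 tape=[_]0#1#0#   (p0,_)→(p1,1,→)
state=p1 head=-2 tape=1[0]#1#0#   (p1,0)→(p1,1,→)
state=p1 head=-1 tape=11[#]1#0#   (p1,#)→(p2,1,→)
state=p2 head=0 tape=111[1]#0#   (p2,1)→(p0,#,←)
state=p0 head=-1 tape=11[1]##0#   (p0,1)→(p1,_,←)
state=p1 head=-2 tape=1[1]_##0#   (p1,1)→(p1,#,→)
state=p1 head=-1 tape=1#[_]##0#   (p1,_)→(p2,#,←)
state=p2 head=-2 tape=1[#]###0#   (p2,#)→(p2,0,→)
state=p2 head=-1 tape=10[#]##0#   (p2,#)→(p2,0,→)
state=p2 head=0 tape=100[#]#0#   (p2,#)→(p2,0,→)
state=p2 head=1 tape=1000[#]0#   (p2,#)→(p2,0,→)
state=p2 head=2 tape=10000[0]#   (p2,0)→(p0,#,→)
state=p0 head=3 tape=10000#[#]
After 15 steps: state p0, head at 3, tape 10000##.

state p0, head at 3, tape 10000##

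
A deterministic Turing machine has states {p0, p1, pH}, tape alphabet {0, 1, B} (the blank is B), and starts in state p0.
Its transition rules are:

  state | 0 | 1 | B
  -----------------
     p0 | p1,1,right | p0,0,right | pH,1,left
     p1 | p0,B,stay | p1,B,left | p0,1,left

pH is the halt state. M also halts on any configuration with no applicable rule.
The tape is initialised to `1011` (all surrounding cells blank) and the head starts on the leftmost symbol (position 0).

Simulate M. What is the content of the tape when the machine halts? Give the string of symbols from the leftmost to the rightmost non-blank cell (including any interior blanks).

1BB1

state=p0 head=0 tape=B[1]011   (p0,1)→(p0,0,right)
state=p0 head=1 tape=B0[0]11   (p0,0)→(p1,1,right)
state=p1 head=2 tape=B01[1]1   (p1,1)→(p1,B,left)
state=p1 head=1 tape=B0[1]B1   (p1,1)→(p1,B,left)
state=p1 head=0 tape=B[0]BB1   (p1,0)→(p0,B,stay)
state=p0 head=0 tape=B[B]BB1   (p0,B)→(pH,1,left)
state=pH head=-1 tape=[B]1BB1
The non-blank tape span at halt is 1BB1.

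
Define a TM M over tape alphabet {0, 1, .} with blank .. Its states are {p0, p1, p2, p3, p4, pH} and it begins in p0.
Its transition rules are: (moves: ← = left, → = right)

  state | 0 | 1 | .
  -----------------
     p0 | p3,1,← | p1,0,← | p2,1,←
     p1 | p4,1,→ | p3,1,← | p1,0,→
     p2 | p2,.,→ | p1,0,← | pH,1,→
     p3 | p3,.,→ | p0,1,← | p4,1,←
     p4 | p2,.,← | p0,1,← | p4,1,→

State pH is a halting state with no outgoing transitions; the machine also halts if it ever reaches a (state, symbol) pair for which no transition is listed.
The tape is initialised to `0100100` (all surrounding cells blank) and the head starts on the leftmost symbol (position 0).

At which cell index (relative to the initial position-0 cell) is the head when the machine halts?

p0 | .....[0]100100   read 0 → write 1, move ←, go to p3
p3 | ....[.]1100100   read . → write 1, move ←, go to p4
p4 | ...[.]11100100   read . → write 1, move →, go to p4
p4 | ...1[1]1100100   read 1 → write 1, move ←, go to p0
p0 | ...[1]11100100   read 1 → write 0, move ←, go to p1
p1 | ..[.]011100100   read . → write 0, move →, go to p1
p1 | ..0[0]11100100   read 0 → write 1, move →, go to p4
p4 | ..01[1]1100100   read 1 → write 1, move ←, go to p0
p0 | ..0[1]11100100   read 1 → write 0, move ←, go to p1
p1 | ..[0]011100100   read 0 → write 1, move →, go to p4
p4 | ..1[0]11100100   read 0 → write ., move ←, go to p2
p2 | ..[1].11100100   read 1 → write 0, move ←, go to p1
p1 | .[.]0.11100100   read . → write 0, move →, go to p1
p1 | .0[0].11100100   read 0 → write 1, move →, go to p4
p4 | .01[.]11100100   read . → write 1, move →, go to p4
p4 | .011[1]1100100   read 1 → write 1, move ←, go to p0
p0 | .01[1]11100100   read 1 → write 0, move ←, go to p1
p1 | .0[1]011100100   read 1 → write 1, move ←, go to p3
p3 | .[0]1011100100   read 0 → write ., move →, go to p3
p3 | ..[1]011100100   read 1 → write 1, move ←, go to p0
p0 | .[.]1011100100   read . → write 1, move ←, go to p2
p2 | [.]11011100100   read . → write 1, move →, go to pH
pH | 1[1]1011100100
At halt the head is at cell -4.

-4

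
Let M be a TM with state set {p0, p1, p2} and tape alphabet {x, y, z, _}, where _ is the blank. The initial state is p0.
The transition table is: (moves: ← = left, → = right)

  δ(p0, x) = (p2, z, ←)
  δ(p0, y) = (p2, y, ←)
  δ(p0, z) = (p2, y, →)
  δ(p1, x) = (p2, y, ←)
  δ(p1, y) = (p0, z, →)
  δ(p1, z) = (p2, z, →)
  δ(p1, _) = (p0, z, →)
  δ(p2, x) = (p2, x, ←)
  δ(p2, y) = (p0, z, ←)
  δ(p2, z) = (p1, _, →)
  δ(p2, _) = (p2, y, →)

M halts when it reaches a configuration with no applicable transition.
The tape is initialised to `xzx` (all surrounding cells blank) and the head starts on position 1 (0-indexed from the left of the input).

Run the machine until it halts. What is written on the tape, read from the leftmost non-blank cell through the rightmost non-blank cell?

state=p0 head=1 tape=__x[z]x   (p0,z)→(p2,y,→)
state=p2 head=2 tape=__xy[x]   (p2,x)→(p2,x,←)
state=p2 head=1 tape=__x[y]x   (p2,y)→(p0,z,←)
state=p0 head=0 tape=__[x]zx   (p0,x)→(p2,z,←)
state=p2 head=-1 tape=_[_]zzx   (p2,_)→(p2,y,→)
state=p2 head=0 tape=_y[z]zx   (p2,z)→(p1,_,→)
state=p1 head=1 tape=_y_[z]x   (p1,z)→(p2,z,→)
state=p2 head=2 tape=_y_z[x]   (p2,x)→(p2,x,←)
state=p2 head=1 tape=_y_[z]x   (p2,z)→(p1,_,→)
state=p1 head=2 tape=_y__[x]   (p1,x)→(p2,y,←)
state=p2 head=1 tape=_y_[_]y   (p2,_)→(p2,y,→)
state=p2 head=2 tape=_y_y[y]   (p2,y)→(p0,z,←)
state=p0 head=1 tape=_y_[y]z   (p0,y)→(p2,y,←)
state=p2 head=0 tape=_y[_]yz   (p2,_)→(p2,y,→)
state=p2 head=1 tape=_yy[y]z   (p2,y)→(p0,z,←)
state=p0 head=0 tape=_y[y]zz   (p0,y)→(p2,y,←)
state=p2 head=-1 tape=_[y]yzz   (p2,y)→(p0,z,←)
state=p0 head=-2 tape=[_]zyzz
The non-blank tape span at halt is zyzz.

zyzz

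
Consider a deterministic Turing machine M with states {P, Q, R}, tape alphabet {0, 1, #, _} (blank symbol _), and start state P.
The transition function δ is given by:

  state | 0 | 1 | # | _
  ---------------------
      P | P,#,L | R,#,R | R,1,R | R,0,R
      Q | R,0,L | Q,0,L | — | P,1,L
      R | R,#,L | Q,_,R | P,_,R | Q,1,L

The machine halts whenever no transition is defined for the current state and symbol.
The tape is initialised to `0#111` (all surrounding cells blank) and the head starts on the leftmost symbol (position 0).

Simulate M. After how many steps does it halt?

11

P | _[0]#111   read 0 → write #, move L, go to P
P | [_]##111   read _ → write 0, move R, go to R
R | 0[#]#111   read # → write _, move R, go to P
P | 0_[#]111   read # → write 1, move R, go to R
R | 0_1[1]11   read 1 → write _, move R, go to Q
Q | 0_1_[1]1   read 1 → write 0, move L, go to Q
Q | 0_1[_]01   read _ → write 1, move L, go to P
P | 0_[1]101   read 1 → write #, move R, go to R
R | 0_#[1]01   read 1 → write _, move R, go to Q
Q | 0_#_[0]1   read 0 → write 0, move L, go to R
R | 0_#[_]01   read _ → write 1, move L, go to Q
Q | 0_[#]101
M halts after 11 transitions.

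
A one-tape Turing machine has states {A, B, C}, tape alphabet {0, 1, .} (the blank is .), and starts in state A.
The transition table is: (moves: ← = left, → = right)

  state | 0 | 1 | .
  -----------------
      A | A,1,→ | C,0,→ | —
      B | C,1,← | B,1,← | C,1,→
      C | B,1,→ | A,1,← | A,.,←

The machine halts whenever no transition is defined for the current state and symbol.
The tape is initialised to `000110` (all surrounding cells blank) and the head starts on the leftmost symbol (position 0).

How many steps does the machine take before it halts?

13

state=A head=0 tape=[0]00110..   (A,0)→(A,1,→)
state=A head=1 tape=1[0]0110..   (A,0)→(A,1,→)
state=A head=2 tape=11[0]110..   (A,0)→(A,1,→)
state=A head=3 tape=111[1]10..   (A,1)→(C,0,→)
state=C head=4 tape=1110[1]0..   (C,1)→(A,1,←)
state=A head=3 tape=111[0]10..   (A,0)→(A,1,→)
state=A head=4 tape=1111[1]0..   (A,1)→(C,0,→)
state=C head=5 tape=11110[0]..   (C,0)→(B,1,→)
state=B head=6 tape=111101[.].   (B,.)→(C,1,→)
state=C head=7 tape=1111011[.]   (C,.)→(A,.,←)
state=A head=6 tape=111101[1].   (A,1)→(C,0,→)
state=C head=7 tape=1111010[.]   (C,.)→(A,.,←)
state=A head=6 tape=111101[0].   (A,0)→(A,1,→)
state=A head=7 tape=1111011[.]
M halts after 13 transitions.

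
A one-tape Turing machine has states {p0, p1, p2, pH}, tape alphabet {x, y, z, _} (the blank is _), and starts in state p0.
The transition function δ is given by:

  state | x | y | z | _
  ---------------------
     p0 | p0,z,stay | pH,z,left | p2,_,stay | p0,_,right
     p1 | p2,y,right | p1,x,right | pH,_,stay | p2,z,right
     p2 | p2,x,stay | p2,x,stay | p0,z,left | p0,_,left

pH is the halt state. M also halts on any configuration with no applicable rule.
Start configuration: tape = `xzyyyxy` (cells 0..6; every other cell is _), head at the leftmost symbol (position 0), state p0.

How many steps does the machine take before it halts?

state=p0 head=0 tape=_[x]zyyyxy   (p0,x)→(p0,z,stay)
state=p0 head=0 tape=_[z]zyyyxy   (p0,z)→(p2,_,stay)
state=p2 head=0 tape=_[_]zyyyxy   (p2,_)→(p0,_,left)
state=p0 head=-1 tape=[_]_zyyyxy   (p0,_)→(p0,_,right)
state=p0 head=0 tape=_[_]zyyyxy   (p0,_)→(p0,_,right)
state=p0 head=1 tape=__[z]yyyxy   (p0,z)→(p2,_,stay)
state=p2 head=1 tape=__[_]yyyxy   (p2,_)→(p0,_,left)
state=p0 head=0 tape=_[_]_yyyxy   (p0,_)→(p0,_,right)
state=p0 head=1 tape=__[_]yyyxy   (p0,_)→(p0,_,right)
state=p0 head=2 tape=___[y]yyxy   (p0,y)→(pH,z,left)
state=pH head=1 tape=__[_]zyyxy
M halts after 10 transitions.

10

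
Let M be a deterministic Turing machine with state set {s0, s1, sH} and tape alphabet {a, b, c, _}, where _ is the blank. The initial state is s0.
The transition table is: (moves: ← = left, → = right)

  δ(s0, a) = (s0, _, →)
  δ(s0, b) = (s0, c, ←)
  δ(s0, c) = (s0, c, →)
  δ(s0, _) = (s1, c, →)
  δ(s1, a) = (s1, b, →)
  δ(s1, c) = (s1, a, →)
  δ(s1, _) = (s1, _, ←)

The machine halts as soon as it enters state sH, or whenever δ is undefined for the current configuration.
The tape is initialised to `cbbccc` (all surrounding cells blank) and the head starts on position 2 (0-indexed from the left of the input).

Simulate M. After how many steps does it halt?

state=s0 head=2 tape=cb[b]ccc__   (s0,b)→(s0,c,←)
state=s0 head=1 tape=c[b]cccc__   (s0,b)→(s0,c,←)
state=s0 head=0 tape=[c]ccccc__   (s0,c)→(s0,c,→)
state=s0 head=1 tape=c[c]cccc__   (s0,c)→(s0,c,→)
state=s0 head=2 tape=cc[c]ccc__   (s0,c)→(s0,c,→)
state=s0 head=3 tape=ccc[c]cc__   (s0,c)→(s0,c,→)
state=s0 head=4 tape=cccc[c]c__   (s0,c)→(s0,c,→)
state=s0 head=5 tape=ccccc[c]__   (s0,c)→(s0,c,→)
state=s0 head=6 tape=cccccc[_]_   (s0,_)→(s1,c,→)
state=s1 head=7 tape=ccccccc[_]   (s1,_)→(s1,_,←)
state=s1 head=6 tape=cccccc[c]_   (s1,c)→(s1,a,→)
state=s1 head=7 tape=cccccca[_]   (s1,_)→(s1,_,←)
state=s1 head=6 tape=cccccc[a]_   (s1,a)→(s1,b,→)
state=s1 head=7 tape=ccccccb[_]   (s1,_)→(s1,_,←)
state=s1 head=6 tape=cccccc[b]_
M halts after 14 transitions.

14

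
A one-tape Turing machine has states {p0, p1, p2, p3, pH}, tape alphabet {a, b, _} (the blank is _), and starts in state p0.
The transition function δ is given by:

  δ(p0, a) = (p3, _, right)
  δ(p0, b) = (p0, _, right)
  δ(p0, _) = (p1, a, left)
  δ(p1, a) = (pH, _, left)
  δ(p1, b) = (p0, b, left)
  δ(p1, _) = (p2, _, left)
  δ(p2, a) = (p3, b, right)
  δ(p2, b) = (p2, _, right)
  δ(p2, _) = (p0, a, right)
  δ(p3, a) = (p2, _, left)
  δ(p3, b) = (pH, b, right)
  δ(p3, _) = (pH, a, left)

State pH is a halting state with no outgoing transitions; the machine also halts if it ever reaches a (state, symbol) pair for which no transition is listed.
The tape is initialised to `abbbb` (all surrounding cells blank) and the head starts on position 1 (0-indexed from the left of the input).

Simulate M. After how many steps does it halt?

9

state=p0 head=1 tape=a[b]bbb_   (p0,b)→(p0,_,right)
state=p0 head=2 tape=a_[b]bb_   (p0,b)→(p0,_,right)
state=p0 head=3 tape=a__[b]b_   (p0,b)→(p0,_,right)
state=p0 head=4 tape=a___[b]_   (p0,b)→(p0,_,right)
state=p0 head=5 tape=a____[_]   (p0,_)→(p1,a,left)
state=p1 head=4 tape=a___[_]a   (p1,_)→(p2,_,left)
state=p2 head=3 tape=a__[_]_a   (p2,_)→(p0,a,right)
state=p0 head=4 tape=a__a[_]a   (p0,_)→(p1,a,left)
state=p1 head=3 tape=a__[a]aa   (p1,a)→(pH,_,left)
state=pH head=2 tape=a_[_]_aa
M halts after 9 transitions.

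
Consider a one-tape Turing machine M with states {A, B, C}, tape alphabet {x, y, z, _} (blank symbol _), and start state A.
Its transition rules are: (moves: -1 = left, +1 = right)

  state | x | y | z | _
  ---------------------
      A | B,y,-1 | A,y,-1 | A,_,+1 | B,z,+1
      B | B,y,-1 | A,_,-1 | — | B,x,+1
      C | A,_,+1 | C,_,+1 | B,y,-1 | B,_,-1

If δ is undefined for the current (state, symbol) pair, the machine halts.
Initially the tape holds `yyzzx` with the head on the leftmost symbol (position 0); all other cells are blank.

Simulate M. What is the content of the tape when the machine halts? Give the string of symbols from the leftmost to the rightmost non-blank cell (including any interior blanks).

zzzx

A | _[y]yzzx   read y → write y, move -1, go to A
A | [_]yyzzx   read _ → write z, move +1, go to B
B | z[y]yzzx   read y → write _, move -1, go to A
A | [z]_yzzx   read z → write _, move +1, go to A
A | _[_]yzzx   read _ → write z, move +1, go to B
B | _z[y]zzx   read y → write _, move -1, go to A
A | _[z]_zzx   read z → write _, move +1, go to A
A | __[_]zzx   read _ → write z, move +1, go to B
B | __z[z]zx
The non-blank tape span at halt is zzzx.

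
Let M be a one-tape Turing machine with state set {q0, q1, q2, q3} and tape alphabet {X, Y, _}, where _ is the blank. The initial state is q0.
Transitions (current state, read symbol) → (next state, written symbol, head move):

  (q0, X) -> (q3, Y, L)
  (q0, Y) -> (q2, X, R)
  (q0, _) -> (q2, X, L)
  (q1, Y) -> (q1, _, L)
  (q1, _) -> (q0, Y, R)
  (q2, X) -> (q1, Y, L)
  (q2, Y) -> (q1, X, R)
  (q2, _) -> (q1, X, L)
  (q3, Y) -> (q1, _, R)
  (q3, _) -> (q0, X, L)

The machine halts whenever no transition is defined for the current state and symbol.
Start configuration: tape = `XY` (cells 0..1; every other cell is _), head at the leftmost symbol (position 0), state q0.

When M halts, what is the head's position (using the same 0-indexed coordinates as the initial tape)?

q0 | ____[X]Y   read X → write Y, move L, go to q3
q3 | ___[_]YY   read _ → write X, move L, go to q0
q0 | __[_]XYY   read _ → write X, move L, go to q2
q2 | _[_]XXYY   read _ → write X, move L, go to q1
q1 | [_]XXXYY   read _ → write Y, move R, go to q0
q0 | Y[X]XXYY   read X → write Y, move L, go to q3
q3 | [Y]YXXYY   read Y → write _, move R, go to q1
q1 | _[Y]XXYY   read Y → write _, move L, go to q1
q1 | [_]_XXYY   read _ → write Y, move R, go to q0
q0 | Y[_]XXYY   read _ → write X, move L, go to q2
q2 | [Y]XXXYY   read Y → write X, move R, go to q1
q1 | X[X]XXYY
At halt the head is at cell -3.

-3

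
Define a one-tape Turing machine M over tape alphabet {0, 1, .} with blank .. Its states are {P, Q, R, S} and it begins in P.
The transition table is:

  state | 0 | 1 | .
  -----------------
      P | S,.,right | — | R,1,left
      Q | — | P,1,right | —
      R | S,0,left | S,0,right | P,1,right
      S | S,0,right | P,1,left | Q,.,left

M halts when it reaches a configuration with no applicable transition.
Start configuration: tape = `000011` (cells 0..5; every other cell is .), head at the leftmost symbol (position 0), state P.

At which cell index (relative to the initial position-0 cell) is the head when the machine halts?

P | .[0]00011   read 0 → write ., move right, go to S
S | ..[0]0011   read 0 → write 0, move right, go to S
S | ..0[0]011   read 0 → write 0, move right, go to S
S | ..00[0]11   read 0 → write 0, move right, go to S
S | ..000[1]1   read 1 → write 1, move left, go to P
P | ..00[0]11   read 0 → write ., move right, go to S
S | ..00.[1]1   read 1 → write 1, move left, go to P
P | ..00[.]11   read . → write 1, move left, go to R
R | ..0[0]111   read 0 → write 0, move left, go to S
S | ..[0]0111   read 0 → write 0, move right, go to S
S | ..0[0]111   read 0 → write 0, move right, go to S
S | ..00[1]11   read 1 → write 1, move left, go to P
P | ..0[0]111   read 0 → write ., move right, go to S
S | ..0.[1]11   read 1 → write 1, move left, go to P
P | ..0[.]111   read . → write 1, move left, go to R
R | ..[0]1111   read 0 → write 0, move left, go to S
S | .[.]01111   read . → write ., move left, go to Q
Q | [.].01111
At halt the head is at cell -1.

-1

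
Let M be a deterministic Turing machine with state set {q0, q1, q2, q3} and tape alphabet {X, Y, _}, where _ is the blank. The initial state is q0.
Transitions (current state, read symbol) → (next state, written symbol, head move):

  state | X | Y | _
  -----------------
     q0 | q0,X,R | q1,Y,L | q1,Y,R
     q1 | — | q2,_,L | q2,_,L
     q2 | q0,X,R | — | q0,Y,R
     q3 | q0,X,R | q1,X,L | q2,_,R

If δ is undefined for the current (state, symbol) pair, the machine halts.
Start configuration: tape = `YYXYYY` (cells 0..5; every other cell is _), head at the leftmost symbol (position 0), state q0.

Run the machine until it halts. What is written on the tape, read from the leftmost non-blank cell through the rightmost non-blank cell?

YY_YXYYY

q0 | __[Y]YXYYY   read Y → write Y, move L, go to q1
q1 | _[_]YYXYYY   read _ → write _, move L, go to q2
q2 | [_]_YYXYYY   read _ → write Y, move R, go to q0
q0 | Y[_]YYXYYY   read _ → write Y, move R, go to q1
q1 | YY[Y]YXYYY   read Y → write _, move L, go to q2
q2 | Y[Y]_YXYYY
The non-blank tape span at halt is YY_YXYYY.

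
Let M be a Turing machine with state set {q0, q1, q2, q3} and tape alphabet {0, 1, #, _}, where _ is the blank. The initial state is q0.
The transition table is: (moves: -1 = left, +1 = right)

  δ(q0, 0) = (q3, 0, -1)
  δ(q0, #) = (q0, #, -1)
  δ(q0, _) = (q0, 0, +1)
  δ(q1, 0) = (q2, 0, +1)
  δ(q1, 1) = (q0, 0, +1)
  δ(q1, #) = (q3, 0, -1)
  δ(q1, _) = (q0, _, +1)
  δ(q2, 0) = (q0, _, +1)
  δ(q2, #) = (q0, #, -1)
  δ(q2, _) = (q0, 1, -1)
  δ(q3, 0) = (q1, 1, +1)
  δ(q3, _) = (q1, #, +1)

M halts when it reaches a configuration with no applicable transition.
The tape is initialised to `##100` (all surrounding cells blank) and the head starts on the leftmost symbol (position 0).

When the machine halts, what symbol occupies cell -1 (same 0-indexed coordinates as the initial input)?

state=q0 head=0 tape=__[#]#100   (q0,#)→(q0,#,-1)
state=q0 head=-1 tape=_[_]##100   (q0,_)→(q0,0,+1)
state=q0 head=0 tape=_0[#]#100   (q0,#)→(q0,#,-1)
state=q0 head=-1 tape=_[0]##100   (q0,0)→(q3,0,-1)
state=q3 head=-2 tape=[_]0##100   (q3,_)→(q1,#,+1)
state=q1 head=-1 tape=#[0]##100   (q1,0)→(q2,0,+1)
state=q2 head=0 tape=#0[#]#100   (q2,#)→(q0,#,-1)
state=q0 head=-1 tape=#[0]##100   (q0,0)→(q3,0,-1)
state=q3 head=-2 tape=[#]0##100
Cell -1 holds 0 when M halts.

0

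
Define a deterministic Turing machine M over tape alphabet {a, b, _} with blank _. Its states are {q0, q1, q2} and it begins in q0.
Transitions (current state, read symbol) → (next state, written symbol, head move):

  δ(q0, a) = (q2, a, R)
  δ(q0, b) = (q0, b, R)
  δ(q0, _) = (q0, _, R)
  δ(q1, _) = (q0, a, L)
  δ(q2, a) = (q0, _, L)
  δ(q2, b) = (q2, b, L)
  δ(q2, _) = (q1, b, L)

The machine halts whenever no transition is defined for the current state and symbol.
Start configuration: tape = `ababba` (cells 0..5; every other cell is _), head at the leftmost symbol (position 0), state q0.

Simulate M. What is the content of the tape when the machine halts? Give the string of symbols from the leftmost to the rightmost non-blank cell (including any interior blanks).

state=q0 head=0 tape=_[a]babba_   (q0,a)→(q2,a,R)
state=q2 head=1 tape=_a[b]abba_   (q2,b)→(q2,b,L)
state=q2 head=0 tape=_[a]babba_   (q2,a)→(q0,_,L)
state=q0 head=-1 tape=[_]_babba_   (q0,_)→(q0,_,R)
state=q0 head=0 tape=_[_]babba_   (q0,_)→(q0,_,R)
state=q0 head=1 tape=__[b]abba_   (q0,b)→(q0,b,R)
state=q0 head=2 tape=__b[a]bba_   (q0,a)→(q2,a,R)
state=q2 head=3 tape=__ba[b]ba_   (q2,b)→(q2,b,L)
state=q2 head=2 tape=__b[a]bba_   (q2,a)→(q0,_,L)
state=q0 head=1 tape=__[b]_bba_   (q0,b)→(q0,b,R)
state=q0 head=2 tape=__b[_]bba_   (q0,_)→(q0,_,R)
state=q0 head=3 tape=__b_[b]ba_   (q0,b)→(q0,b,R)
state=q0 head=4 tape=__b_b[b]a_   (q0,b)→(q0,b,R)
state=q0 head=5 tape=__b_bb[a]_   (q0,a)→(q2,a,R)
state=q2 head=6 tape=__b_bba[_]   (q2,_)→(q1,b,L)
state=q1 head=5 tape=__b_bb[a]b
The non-blank tape span at halt is b_bbab.

b_bbab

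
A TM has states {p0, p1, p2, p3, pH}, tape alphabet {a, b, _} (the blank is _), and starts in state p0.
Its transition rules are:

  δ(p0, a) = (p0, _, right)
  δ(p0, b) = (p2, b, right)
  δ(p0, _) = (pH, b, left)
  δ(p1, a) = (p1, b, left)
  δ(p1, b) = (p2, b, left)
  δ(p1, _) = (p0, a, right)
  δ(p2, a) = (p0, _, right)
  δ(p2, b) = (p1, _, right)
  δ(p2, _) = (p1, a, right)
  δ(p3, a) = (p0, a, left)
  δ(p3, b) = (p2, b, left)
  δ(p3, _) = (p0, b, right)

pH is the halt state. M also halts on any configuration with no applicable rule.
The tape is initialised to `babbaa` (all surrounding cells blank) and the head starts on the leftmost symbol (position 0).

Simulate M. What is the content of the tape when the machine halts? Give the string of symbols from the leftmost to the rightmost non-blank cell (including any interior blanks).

b_bab_b

state=p0 head=0 tape=[b]abbaa_   (p0,b)→(p2,b,right)
state=p2 head=1 tape=b[a]bbaa_   (p2,a)→(p0,_,right)
state=p0 head=2 tape=b_[b]baa_   (p0,b)→(p2,b,right)
state=p2 head=3 tape=b_b[b]aa_   (p2,b)→(p1,_,right)
state=p1 head=4 tape=b_b_[a]a_   (p1,a)→(p1,b,left)
state=p1 head=3 tape=b_b[_]ba_   (p1,_)→(p0,a,right)
state=p0 head=4 tape=b_ba[b]a_   (p0,b)→(p2,b,right)
state=p2 head=5 tape=b_bab[a]_   (p2,a)→(p0,_,right)
state=p0 head=6 tape=b_bab_[_]   (p0,_)→(pH,b,left)
state=pH head=5 tape=b_bab[_]b
The non-blank tape span at halt is b_bab_b.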